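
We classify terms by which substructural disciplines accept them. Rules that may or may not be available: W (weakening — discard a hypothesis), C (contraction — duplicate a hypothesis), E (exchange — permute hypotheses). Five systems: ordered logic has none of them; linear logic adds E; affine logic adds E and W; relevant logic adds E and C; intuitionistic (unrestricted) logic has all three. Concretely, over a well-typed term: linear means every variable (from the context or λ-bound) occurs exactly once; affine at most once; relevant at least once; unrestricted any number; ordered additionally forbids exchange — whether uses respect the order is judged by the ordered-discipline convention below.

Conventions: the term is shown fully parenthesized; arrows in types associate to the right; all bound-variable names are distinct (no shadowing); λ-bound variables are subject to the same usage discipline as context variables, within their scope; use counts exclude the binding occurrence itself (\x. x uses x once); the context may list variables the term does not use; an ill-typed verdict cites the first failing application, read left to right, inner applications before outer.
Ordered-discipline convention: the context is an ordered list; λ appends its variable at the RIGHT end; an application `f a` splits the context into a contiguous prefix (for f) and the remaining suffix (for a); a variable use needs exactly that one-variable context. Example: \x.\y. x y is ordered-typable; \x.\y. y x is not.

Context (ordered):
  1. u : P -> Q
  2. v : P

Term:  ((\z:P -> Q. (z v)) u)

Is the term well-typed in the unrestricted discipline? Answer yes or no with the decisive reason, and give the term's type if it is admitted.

yes — typability at Q is all that's needed; term : Q
counts: u ×1; v ×1; z (bound) ×1
uses in reading order: z, v, u
typing: ✓ — Q
per-discipline verdicts: ordered ✗ | linear ✓ | affine ✓ | relevant ✓ | unrestricted ✓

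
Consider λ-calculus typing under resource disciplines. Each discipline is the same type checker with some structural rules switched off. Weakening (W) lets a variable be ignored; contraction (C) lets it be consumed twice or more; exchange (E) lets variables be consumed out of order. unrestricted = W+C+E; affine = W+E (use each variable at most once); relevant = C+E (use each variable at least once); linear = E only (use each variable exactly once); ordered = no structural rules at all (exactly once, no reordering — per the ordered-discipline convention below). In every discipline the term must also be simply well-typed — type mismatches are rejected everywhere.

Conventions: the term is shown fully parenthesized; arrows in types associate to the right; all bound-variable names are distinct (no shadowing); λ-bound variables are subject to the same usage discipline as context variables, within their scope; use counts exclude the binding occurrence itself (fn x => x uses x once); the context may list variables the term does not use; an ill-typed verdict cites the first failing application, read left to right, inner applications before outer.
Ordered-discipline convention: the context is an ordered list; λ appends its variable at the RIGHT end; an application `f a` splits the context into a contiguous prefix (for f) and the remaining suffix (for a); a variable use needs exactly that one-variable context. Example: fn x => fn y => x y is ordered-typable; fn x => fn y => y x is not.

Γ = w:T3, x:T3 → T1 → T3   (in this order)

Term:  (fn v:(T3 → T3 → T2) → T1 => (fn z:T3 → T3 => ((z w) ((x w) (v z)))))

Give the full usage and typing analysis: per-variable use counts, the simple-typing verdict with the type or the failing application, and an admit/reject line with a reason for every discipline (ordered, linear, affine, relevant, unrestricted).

usage: w: 2×; x: 1×; v (bound): 1×; z (bound): 2×
use order (left to right): z, w, x, w, v, z
typing: ill-typed: an application expects T3 → T3 → T2 but receives T3 → T3
ordered: ✗ — a type mismatch blocks all five
linear: ✗ — the type mismatch rejects it
affine: ✗ — not simply typable
relevant: ✗ — fails simple typing
unrestricted: ✗ — a type mismatch blocks all five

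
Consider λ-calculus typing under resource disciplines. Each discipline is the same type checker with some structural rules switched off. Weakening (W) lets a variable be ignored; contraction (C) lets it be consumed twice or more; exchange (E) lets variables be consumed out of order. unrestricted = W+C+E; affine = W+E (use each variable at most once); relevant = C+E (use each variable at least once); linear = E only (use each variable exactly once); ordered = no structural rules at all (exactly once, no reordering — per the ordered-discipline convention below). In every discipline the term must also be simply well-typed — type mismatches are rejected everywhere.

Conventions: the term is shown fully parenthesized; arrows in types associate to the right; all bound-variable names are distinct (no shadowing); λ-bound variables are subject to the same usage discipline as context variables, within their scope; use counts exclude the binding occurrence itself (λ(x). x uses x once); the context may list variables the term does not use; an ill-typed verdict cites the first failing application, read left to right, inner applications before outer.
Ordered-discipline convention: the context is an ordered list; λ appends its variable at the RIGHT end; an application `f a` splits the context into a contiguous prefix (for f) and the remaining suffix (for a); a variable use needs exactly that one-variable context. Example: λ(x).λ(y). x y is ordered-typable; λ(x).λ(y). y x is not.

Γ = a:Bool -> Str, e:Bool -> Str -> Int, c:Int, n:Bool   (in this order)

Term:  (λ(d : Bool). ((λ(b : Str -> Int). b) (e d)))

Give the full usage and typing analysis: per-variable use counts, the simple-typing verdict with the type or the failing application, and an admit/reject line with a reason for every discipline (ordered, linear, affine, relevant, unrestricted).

use counts: a: 0; e: 1; c: 0; n: 0; d [bound]: 1; b [bound]: 1
left-to-right use order: b, e, d
typing: well-typed at Bool -> Str -> Int
ordered ✗ (unused: a, c, n — weakening required)
linear ✗ (unused: a, c, n — weakening required)
affine ✓ (no duplicate uses among a, e, c, n, d, b)
relevant ✗ (unused: a, c, n — weakening required)
unrestricted ✓ (well-typed at Bool -> Str -> Int; no restrictions here)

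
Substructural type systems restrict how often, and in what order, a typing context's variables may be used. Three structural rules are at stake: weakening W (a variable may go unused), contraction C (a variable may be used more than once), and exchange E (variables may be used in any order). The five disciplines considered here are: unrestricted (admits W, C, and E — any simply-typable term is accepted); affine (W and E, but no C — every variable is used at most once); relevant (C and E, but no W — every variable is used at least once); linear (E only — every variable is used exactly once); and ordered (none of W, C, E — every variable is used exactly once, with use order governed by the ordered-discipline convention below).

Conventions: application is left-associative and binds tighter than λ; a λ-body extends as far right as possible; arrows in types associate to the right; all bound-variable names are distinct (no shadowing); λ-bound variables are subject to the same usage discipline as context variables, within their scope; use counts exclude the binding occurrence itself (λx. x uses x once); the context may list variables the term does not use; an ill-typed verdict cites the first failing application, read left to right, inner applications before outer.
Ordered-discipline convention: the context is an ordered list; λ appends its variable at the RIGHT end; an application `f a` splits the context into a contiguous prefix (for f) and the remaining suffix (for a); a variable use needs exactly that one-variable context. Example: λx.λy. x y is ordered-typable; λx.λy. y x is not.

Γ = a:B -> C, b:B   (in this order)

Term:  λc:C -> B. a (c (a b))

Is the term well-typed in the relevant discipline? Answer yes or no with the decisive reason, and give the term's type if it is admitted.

yes — at least one use each (a, b, c); term : (C -> B) -> C
use counts: a: 2×; b: 1×; c [bound]: 1×
uses in reading order: a, c, a, b
typing: the term checks, with type (C -> B) -> C
across the five disciplines: ordered ✗, linear ✗, affine ✗, relevant ✓, unrestricted ✓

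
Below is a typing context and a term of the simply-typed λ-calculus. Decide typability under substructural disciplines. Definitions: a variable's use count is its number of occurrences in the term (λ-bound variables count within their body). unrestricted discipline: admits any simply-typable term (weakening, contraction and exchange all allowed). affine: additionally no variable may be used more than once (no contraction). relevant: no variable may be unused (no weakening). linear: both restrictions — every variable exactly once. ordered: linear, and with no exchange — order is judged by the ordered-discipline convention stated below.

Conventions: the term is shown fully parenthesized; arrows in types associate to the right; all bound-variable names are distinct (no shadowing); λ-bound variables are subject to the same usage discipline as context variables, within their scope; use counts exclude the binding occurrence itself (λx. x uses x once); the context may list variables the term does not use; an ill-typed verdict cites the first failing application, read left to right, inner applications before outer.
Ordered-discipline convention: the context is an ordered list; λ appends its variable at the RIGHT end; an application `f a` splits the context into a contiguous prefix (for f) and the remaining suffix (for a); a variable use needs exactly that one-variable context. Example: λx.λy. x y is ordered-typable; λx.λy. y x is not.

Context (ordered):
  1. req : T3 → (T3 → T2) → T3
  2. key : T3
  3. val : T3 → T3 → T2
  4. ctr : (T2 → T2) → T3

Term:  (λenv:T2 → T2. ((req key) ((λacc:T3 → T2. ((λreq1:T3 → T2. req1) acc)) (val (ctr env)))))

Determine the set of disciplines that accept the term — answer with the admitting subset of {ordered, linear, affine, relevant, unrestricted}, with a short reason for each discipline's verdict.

admitted in: ordered, linear, affine, relevant, unrestricted
usage: req ×1, key ×1, val ×1, ctr ×1, env [bound] ×1, acc [bound] ×1, req1 [bound] ×1
use order (left to right): req, key, req1, acc, val, ctr, env
typing: the term checks, with type (T2 → T2) → T3
ordered: ✓, single-use (req, key, val, ctr, env, acc, req1), ordered derivation ok
linear: ✓, req, key, val, ctr, env, acc, req1: one use apiece
affine: ✓, req, key, val, ctr, env, acc, req1: no repeats, contraction unneeded
relevant: ✓, at least one use each (req, key, val, ctr, env, acc, req1)
unrestricted: ✓, well-typed at (T2 → T2) → T3; no restrictions here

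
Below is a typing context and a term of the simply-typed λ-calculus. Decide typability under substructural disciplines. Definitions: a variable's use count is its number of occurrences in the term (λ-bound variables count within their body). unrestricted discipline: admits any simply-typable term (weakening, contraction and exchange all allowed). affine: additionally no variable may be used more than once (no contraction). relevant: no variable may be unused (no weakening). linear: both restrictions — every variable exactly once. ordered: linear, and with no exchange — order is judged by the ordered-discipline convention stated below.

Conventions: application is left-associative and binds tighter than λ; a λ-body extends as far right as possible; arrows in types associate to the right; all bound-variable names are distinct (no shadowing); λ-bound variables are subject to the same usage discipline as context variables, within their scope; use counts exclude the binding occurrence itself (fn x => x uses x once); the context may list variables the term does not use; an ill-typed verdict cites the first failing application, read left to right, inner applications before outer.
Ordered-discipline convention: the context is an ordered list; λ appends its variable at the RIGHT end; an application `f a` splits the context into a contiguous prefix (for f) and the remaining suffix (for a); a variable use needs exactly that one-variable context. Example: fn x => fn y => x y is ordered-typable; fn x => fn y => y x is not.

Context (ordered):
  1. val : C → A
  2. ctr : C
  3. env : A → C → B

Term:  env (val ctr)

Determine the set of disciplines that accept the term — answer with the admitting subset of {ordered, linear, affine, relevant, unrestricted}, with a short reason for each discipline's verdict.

accepted by: linear, affine, relevant, unrestricted
variable uses: val: 1, ctr: 1, env: 1
order of uses: env, val, ctr
typing: well-typed at C → B
ordered ✗ (no contiguous prefix/suffix split fits env, val, ctr)
linear ✓ (exactly-once usage across val, ctr, env)
affine ✓ (at most one use each (val, ctr, env))
relevant ✓ (every one of val, ctr, env appears)
unrestricted ✓ (simply typable at C → B; W, C, E all held)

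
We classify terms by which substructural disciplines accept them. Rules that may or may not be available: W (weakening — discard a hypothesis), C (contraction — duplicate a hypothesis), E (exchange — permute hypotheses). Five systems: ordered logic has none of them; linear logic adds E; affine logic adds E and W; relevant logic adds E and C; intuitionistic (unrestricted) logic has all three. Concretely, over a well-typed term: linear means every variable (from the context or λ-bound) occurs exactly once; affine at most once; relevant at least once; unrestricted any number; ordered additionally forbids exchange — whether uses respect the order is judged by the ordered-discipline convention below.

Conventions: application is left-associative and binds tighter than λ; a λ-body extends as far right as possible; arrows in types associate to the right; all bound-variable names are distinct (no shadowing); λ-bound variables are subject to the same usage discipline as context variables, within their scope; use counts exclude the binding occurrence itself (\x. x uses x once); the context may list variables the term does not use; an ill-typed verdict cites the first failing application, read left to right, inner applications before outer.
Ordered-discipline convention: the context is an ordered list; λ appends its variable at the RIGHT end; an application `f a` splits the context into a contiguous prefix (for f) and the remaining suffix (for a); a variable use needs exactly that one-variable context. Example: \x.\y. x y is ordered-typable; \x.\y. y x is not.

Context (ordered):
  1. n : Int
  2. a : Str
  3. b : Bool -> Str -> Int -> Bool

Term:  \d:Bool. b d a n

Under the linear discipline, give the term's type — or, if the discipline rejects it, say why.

term : Bool -> Bool
variable uses: n: 1×; a: 1×; b: 1×; d (bound): 1×
left-to-right use order: b, d, a, n
typing: ✓ — Bool -> Bool
per-discipline verdicts: ordered ✗ · linear ✓ · affine ✓ · relevant ✓ · unrestricted ✓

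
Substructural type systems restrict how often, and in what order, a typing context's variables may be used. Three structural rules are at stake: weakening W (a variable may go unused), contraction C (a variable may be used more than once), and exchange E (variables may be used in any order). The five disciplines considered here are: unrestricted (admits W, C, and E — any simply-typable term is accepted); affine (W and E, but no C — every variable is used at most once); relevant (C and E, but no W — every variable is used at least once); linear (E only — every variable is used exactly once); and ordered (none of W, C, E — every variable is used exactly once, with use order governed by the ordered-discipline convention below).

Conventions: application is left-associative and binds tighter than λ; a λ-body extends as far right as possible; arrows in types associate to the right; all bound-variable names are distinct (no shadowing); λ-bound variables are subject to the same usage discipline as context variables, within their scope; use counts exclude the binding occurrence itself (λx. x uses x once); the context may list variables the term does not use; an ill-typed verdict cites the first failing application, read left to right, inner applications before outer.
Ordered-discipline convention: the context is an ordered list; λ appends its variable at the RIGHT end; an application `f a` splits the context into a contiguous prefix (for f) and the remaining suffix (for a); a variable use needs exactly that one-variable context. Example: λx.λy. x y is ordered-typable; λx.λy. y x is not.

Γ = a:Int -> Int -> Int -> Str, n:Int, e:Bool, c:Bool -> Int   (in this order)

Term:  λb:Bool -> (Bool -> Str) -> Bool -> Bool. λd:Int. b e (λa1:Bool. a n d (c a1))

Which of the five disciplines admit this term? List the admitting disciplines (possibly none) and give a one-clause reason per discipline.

accepted by: linear, affine, relevant, unrestricted
variable uses: a: 1×, n: 1×, e: 1×, c: 1×, b (bound): 1×, d (bound): 1×, a1 (bound): 1×
uses in reading order: b, e, a, n, d, c, a1
typing: ✓ — (Bool -> (Bool -> Str) -> Bool -> Bool) -> Int -> Bool -> Bool
ordered: ✗ — no ordered split (uses run b, e, a, n, d, c, a1)
linear: ✓ — exactly-once usage across a, n, e, c, b, d, a1
affine: ✓ — none of a, n, e, c, b, d, a1 used more than once
relevant: ✓ — at least one use each (a, n, e, c, b, d, a1)
unrestricted: ✓ — type-checks ((Bool -> (Bool -> Str) -> Bool -> Bool) -> Int -> Bool -> Bool) and nothing is barred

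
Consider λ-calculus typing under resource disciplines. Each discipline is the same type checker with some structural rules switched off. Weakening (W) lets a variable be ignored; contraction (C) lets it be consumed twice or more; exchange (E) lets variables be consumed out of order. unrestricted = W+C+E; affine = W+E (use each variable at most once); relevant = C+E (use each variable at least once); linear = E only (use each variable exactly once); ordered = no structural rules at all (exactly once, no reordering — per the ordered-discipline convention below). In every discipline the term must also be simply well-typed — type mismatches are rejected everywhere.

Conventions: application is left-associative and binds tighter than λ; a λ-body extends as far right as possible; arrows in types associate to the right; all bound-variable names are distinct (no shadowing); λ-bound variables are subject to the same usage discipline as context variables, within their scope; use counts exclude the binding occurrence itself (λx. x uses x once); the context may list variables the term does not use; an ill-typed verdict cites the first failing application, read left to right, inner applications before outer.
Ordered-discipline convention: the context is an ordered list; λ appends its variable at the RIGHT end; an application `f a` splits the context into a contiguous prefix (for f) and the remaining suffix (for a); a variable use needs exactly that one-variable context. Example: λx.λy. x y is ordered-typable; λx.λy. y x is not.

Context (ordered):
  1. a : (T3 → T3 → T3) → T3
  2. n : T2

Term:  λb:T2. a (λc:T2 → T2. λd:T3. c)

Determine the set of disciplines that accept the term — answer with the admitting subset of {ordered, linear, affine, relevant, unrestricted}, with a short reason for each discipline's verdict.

admitted by: none
use counts: a ×1; n ×0; b (bound) ×0; c (bound) ×1; d (bound) ×0
order of uses: a, c
typing: ill-typed: an argument (T2 → T2) → T3 → T2 → T2 mismatches the expected T3 → T3 → T3
ordered: ✗ — a type mismatch blocks all five
linear: ✗ — the type mismatch rejects it
affine: ✗ — not simply typable
relevant: ✗ — fails simple typing
unrestricted: ✗ — a type mismatch blocks all five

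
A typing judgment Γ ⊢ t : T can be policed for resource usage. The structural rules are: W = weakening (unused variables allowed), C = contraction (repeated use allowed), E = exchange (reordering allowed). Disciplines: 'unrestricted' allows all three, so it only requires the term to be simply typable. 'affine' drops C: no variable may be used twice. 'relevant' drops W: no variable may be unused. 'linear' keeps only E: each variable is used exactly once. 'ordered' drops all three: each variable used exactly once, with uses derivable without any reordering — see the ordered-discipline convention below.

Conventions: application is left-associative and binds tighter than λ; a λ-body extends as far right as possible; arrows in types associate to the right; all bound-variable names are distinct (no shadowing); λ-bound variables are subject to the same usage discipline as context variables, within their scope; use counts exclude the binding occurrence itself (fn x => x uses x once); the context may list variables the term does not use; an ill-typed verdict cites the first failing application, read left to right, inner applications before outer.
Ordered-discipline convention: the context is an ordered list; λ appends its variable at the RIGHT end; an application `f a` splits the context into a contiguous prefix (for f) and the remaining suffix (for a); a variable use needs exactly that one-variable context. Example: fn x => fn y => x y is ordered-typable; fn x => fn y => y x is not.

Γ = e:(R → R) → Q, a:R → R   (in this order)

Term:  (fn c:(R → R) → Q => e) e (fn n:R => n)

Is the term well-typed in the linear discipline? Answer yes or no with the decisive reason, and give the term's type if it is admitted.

no — needs contraction — e ×2; needs weakening: a, c unused
variable uses: e: 2×, a: 0×, c [bound]: 0×, n [bound]: 1×
order of uses: e, e, n
typing: well-typed — term : Q
per-discipline verdicts: ordered ✗ | linear ✗ | affine ✗ | relevant ✗ | unrestricted ✓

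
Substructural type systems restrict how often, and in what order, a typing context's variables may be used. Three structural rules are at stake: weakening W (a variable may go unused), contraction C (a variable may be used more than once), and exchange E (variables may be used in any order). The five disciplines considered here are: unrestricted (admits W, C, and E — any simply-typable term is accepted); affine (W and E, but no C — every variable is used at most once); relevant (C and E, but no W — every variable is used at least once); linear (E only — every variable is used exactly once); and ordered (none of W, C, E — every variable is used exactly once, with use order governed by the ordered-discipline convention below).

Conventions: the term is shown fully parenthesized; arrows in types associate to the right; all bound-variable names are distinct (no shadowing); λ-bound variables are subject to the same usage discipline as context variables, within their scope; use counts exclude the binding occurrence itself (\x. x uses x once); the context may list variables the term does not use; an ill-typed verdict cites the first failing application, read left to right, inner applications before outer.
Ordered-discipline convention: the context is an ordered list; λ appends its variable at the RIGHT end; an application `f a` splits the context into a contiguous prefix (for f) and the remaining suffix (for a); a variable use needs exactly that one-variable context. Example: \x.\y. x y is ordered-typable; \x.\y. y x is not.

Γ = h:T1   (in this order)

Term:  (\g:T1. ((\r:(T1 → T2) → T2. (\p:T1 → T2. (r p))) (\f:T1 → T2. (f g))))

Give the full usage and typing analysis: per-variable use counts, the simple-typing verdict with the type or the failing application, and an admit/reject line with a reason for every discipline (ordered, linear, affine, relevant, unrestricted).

use counts: h ×0; g (λ-bound) ×1; r (λ-bound) ×1; p (λ-bound) ×1; f (λ-bound) ×1
uses in reading order: r, p, f, g
typing: well-typed — term : T1 → (T1 → T2) → T2
ordered: ✗ — h left unused
linear: ✗ — h left unused
affine: ✓ — h, g, r, p, f: no repeats, contraction unneeded
relevant: ✗ — h left unused
unrestricted: ✓ — well-typed at T1 → (T1 → T2) → T2; no restrictions here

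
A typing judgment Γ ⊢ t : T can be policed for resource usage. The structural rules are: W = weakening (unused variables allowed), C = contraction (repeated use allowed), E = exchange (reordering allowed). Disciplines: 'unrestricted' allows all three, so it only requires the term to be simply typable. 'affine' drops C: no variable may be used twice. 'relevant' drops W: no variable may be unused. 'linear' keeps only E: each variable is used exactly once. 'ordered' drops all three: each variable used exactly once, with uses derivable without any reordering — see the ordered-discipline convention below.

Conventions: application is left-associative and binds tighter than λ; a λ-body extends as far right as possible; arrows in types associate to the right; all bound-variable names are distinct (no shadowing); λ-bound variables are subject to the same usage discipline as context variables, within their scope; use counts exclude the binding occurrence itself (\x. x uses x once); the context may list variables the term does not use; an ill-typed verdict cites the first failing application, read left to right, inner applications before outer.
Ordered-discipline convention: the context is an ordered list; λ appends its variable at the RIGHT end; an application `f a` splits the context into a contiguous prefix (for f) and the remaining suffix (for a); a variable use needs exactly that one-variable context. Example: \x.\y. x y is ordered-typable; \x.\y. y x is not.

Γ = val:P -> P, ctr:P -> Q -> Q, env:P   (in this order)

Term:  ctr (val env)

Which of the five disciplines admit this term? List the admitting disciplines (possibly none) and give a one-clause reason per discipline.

accepted by: linear, affine, relevant, unrestricted
use counts: val=1, ctr=1, env=1
left-to-right use order: ctr, val, env
typing: the term checks, with type Q -> Q
ordered ✗ (no contiguous prefix/suffix split fits ctr, val, env)
linear ✓ (val, ctr, env: one use apiece)
affine ✓ (at most one use each (val, ctr, env))
relevant ✓ (none of val, ctr, env goes unused)
unrestricted ✓ (typability at Q -> Q is all that's needed)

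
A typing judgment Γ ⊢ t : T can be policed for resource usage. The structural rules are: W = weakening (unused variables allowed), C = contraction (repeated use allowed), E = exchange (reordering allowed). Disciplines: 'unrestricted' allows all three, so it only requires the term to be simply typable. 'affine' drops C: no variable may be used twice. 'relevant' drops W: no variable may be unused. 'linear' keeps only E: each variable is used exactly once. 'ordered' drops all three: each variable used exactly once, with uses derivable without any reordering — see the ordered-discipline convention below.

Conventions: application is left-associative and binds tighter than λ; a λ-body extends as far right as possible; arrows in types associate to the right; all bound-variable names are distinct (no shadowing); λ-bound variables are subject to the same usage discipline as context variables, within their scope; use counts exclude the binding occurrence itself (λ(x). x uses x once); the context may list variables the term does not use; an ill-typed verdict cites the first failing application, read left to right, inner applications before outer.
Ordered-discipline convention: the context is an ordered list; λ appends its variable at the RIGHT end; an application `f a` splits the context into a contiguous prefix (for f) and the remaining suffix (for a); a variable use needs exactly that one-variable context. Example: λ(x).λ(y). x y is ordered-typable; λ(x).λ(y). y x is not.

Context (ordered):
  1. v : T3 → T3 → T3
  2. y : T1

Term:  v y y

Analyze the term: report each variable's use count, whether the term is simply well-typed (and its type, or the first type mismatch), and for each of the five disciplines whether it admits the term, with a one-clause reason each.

variable uses: v=1, y=2
left-to-right use order: v, y, y
typing: ill-typed: an argument T1 mismatches the expected T3
ordered: ✗ — not simply typable
linear: ✗ — fails simple typing
affine: ✗ — a type mismatch blocks all five
relevant: ✗ — the type mismatch rejects it
unrestricted: ✗ — not simply typable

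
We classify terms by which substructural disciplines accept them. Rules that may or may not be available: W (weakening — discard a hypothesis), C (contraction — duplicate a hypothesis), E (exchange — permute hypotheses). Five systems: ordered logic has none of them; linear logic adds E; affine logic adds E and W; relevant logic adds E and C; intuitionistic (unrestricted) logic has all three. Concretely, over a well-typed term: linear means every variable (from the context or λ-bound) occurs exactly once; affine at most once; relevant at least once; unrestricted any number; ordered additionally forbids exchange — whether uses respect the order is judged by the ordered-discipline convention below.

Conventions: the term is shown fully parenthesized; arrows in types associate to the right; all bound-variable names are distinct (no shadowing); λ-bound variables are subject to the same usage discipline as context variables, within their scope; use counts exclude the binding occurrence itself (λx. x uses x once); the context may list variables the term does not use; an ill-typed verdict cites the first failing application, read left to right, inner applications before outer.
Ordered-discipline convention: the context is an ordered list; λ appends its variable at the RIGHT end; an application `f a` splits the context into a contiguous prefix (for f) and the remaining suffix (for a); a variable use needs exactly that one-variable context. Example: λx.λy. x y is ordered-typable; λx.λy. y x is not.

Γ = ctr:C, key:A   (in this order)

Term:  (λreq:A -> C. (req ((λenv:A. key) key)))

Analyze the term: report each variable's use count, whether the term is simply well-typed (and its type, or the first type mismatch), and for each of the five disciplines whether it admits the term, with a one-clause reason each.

variable uses: ctr=0; key=2; req [bound]=1; env [bound]=0
use order (left to right): req, key, key
typing: well-typed — term : (A -> C) -> C
ordered ✗ (key ×2 used more than once (contraction); unused: ctr, env — weakening required)
linear ✗ (key ×2 used more than once (contraction); unused: ctr, env — weakening required)
affine ✗ (key ×2 used more than once (contraction))
relevant ✗ (unused: ctr, env — weakening required)
unrestricted ✓ (well-typed at (A -> C) -> C; no restrictions here)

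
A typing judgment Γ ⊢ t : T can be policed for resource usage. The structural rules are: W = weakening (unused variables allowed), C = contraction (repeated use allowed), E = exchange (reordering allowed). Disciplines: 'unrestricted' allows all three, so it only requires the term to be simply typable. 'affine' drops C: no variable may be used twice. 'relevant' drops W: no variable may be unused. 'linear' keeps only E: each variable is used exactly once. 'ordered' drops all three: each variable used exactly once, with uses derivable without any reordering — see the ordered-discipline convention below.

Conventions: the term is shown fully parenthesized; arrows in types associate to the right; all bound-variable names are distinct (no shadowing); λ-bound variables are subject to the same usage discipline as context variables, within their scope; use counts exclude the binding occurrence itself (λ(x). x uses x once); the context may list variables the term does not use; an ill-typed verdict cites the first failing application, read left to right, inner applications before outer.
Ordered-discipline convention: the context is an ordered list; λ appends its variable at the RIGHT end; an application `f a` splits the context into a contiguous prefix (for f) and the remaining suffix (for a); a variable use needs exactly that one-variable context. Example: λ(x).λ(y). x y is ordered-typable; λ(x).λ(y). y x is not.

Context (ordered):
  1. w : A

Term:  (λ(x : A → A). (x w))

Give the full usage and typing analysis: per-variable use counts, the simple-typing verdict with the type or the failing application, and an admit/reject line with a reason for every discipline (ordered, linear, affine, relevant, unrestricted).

variable uses: w: 1×, x (bound): 1×
uses in reading order: x, w
typing: the term checks, with type (A → A) → A
ordered: ✗ — no ordered split (uses run x, w)
linear: ✓ — single use per variable (w, x)
affine: ✓ — no duplicate uses among w, x
relevant: ✓ — at least one use each (w, x)
unrestricted: ✓ — well-typed at (A → A) → A; no restrictions here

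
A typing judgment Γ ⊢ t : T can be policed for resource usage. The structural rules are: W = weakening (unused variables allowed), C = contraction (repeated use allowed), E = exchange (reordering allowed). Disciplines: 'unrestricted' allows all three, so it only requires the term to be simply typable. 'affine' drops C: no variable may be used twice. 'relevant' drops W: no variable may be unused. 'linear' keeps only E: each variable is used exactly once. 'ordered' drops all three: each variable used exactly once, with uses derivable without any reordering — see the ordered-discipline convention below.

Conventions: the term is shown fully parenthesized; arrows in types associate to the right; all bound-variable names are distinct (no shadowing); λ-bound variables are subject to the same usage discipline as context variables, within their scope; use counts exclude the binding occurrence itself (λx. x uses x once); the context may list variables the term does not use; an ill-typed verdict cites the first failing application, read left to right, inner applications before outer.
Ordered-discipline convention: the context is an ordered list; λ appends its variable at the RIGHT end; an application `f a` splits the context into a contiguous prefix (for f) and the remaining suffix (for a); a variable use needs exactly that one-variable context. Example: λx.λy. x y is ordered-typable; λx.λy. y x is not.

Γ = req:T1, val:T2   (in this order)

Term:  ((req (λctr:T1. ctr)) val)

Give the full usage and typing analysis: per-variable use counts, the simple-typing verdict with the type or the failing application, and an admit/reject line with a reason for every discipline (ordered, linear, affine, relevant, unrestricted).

variable uses: req: 1; val: 1; ctr [bound]: 1
order of uses: req, ctr, val
typing: ill-typed: non-function type T1 applied to an argument
ordered: ✗ — fails simple typing
linear: ✗ — a type mismatch blocks all five
affine: ✗ — the type mismatch rejects it
relevant: ✗ — not simply typable
unrestricted: ✗ — fails simple typing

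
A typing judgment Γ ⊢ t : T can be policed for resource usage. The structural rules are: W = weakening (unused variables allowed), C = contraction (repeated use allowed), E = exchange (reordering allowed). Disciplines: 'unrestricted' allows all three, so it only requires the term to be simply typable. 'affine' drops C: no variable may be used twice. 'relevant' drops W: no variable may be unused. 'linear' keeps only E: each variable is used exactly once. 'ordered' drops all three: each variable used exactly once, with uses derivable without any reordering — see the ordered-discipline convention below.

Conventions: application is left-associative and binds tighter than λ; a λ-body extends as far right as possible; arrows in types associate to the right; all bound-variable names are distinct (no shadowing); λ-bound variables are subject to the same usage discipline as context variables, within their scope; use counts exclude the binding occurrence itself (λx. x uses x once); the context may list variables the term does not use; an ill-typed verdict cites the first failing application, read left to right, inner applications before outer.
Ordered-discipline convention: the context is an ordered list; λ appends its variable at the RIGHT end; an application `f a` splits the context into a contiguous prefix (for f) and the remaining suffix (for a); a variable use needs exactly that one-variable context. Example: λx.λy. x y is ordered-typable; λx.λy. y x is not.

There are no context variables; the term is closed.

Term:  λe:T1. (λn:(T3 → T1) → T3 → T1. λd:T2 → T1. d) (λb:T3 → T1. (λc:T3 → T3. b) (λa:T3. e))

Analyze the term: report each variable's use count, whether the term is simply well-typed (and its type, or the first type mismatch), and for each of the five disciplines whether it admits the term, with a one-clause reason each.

variable uses: e (λ-bound): 1; n (λ-bound): 0; d (λ-bound): 1; b (λ-bound): 1; c (λ-bound): 0; a (λ-bound): 0
order of uses: d, b, e
typing: ill-typed: an application expects T3 → T3 but receives T3 → T1
ordered ✗ (not simply typable)
linear ✗ (fails simple typing)
affine ✗ (a type mismatch blocks all five)
relevant ✗ (the type mismatch rejects it)
unrestricted ✗ (not simply typable)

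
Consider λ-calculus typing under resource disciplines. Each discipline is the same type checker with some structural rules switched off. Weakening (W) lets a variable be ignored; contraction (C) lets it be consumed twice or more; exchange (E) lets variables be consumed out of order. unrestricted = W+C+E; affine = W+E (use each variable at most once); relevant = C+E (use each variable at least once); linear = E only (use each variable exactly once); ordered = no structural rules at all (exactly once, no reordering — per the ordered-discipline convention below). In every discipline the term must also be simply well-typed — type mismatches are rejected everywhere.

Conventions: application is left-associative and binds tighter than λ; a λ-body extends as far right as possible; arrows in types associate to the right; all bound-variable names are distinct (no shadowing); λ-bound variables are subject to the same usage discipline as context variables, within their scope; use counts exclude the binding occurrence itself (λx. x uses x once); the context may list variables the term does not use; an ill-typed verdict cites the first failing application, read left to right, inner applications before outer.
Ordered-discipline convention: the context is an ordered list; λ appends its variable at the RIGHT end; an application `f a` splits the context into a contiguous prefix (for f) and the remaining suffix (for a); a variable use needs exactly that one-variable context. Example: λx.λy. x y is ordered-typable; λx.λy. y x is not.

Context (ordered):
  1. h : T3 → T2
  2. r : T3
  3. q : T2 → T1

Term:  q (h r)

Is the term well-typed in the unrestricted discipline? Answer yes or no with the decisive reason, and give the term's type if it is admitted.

yes — well-typed at T1; no restrictions here; term : T1
use counts: h ×1; r ×1; q ×1
order of uses: q, h, r
typing: well-typed at T1
all disciplines: ordered ✗ | linear ✓ | affine ✓ | relevant ✓ | unrestricted ✓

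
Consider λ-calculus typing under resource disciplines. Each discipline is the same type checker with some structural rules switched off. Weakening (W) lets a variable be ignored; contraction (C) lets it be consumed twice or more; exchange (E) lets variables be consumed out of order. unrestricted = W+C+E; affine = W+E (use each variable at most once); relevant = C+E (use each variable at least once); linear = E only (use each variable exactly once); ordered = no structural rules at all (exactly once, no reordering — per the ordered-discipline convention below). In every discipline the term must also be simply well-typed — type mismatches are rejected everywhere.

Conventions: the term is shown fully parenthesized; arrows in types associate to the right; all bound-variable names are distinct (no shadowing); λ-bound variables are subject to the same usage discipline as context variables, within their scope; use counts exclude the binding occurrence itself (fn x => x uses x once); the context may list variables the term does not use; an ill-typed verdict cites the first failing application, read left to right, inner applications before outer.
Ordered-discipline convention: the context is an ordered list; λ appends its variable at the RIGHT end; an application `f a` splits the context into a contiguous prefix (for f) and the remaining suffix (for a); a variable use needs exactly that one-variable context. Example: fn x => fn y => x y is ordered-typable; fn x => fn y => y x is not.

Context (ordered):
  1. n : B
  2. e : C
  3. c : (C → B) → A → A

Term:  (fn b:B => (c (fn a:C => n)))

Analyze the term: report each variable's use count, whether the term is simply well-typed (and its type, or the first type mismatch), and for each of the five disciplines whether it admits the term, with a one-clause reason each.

usage: n: 1×; e: 0×; c: 1×; b (λ-bound): 0×; a (λ-bound): 0×
order of uses: c, n
typing: the term checks, with type B → A → A
ordered: ✗, needs weakening: e, b, a unused
linear: ✗, needs weakening: e, b, a unused
affine: ✓, at most one use each (n, e, c, b, a)
relevant: ✗, needs weakening: e, b, a unused
unrestricted: ✓, well-typed at B → A → A; no restrictions here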